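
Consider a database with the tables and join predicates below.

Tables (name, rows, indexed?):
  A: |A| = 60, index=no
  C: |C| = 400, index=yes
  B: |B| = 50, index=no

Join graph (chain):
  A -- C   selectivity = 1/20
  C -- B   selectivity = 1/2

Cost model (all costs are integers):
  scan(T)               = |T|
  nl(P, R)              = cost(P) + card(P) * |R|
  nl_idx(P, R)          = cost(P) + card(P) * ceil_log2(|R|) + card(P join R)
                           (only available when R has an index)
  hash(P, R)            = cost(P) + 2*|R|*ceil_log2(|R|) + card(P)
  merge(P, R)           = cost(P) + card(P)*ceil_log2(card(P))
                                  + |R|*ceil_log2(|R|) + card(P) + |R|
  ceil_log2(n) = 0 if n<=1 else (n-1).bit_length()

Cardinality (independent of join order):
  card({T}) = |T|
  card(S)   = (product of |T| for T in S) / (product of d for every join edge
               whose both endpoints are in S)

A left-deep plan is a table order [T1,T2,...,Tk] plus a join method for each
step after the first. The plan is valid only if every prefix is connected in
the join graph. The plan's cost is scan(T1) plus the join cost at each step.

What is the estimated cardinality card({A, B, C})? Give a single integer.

Tables in S: A(60), B(50), C(400)
Edges inside S: A-C(d=20), C-B(d=2)
numerator = 60 * 50 * 400 = 1200000
denominator = 20 * 2 = 40
card(S) = 1200000 / 40 = 30000

30000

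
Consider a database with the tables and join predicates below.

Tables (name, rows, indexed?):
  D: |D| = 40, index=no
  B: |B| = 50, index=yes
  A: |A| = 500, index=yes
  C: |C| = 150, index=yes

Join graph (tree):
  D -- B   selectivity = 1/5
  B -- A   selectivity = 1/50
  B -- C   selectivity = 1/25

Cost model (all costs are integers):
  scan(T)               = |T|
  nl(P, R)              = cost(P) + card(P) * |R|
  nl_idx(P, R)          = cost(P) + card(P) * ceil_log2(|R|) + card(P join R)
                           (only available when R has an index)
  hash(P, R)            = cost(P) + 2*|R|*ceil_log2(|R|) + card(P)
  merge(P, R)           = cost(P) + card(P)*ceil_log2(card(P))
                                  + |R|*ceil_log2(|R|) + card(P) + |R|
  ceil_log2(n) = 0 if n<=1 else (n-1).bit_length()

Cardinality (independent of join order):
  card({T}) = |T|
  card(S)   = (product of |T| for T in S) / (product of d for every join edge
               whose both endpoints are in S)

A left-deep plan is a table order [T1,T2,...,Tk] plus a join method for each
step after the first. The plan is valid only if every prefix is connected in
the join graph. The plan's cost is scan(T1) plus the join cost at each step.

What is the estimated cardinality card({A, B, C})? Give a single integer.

3000

Tables in S: A(500), B(50), C(150)
Edges inside S: B-A(d=50), B-C(d=25)
numerator = 500 * 50 * 150 = 3750000
denominator = 50 * 25 = 1250
card(S) = 3750000 / 1250 = 3000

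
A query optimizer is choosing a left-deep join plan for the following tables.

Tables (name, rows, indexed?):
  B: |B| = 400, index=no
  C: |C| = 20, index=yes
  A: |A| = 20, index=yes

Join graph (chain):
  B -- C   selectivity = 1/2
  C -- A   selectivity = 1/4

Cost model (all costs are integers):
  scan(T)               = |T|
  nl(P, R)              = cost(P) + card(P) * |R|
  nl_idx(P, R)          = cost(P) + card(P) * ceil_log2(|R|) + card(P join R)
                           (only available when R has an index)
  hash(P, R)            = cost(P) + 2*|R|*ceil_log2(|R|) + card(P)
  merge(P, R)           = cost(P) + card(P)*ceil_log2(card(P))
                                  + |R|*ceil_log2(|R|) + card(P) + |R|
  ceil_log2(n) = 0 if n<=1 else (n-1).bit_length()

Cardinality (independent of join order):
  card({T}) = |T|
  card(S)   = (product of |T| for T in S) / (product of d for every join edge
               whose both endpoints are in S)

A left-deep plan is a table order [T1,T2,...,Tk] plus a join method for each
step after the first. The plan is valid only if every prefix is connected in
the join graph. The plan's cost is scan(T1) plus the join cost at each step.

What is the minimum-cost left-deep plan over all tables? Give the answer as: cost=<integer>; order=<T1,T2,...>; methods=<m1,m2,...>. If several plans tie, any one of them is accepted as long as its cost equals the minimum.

Selinger DP (subsets sized 1..n):
  {B}: scan cost=400, card=400
  {C}: scan cost=20, card=20
  {A}: scan cost=20, card=20
  {BC}: card=4000; try (C,hash)→1000, (B,merge)→4140, (C,merge)→4520, (C,nl_idx)→6400, (B,hash)→7240, (B,nl)→8020 …(+1); best=1000 via (C,hash)
  {AC}: card=100; try (C,nl_idx)→220, (A,nl_idx)→220, (C,hash)→240, (A,hash)→240, (C,merge)→260, (A,merge)→260 …(+2); best=220 via (C,nl_idx)
  {ABC}: card=20000; try (B,merge)→5020, (A,hash)→5200, (B,hash)→7520, (B,nl)→40220, (A,nl_idx)→41000, (A,merge)→53120 …(+1); best=5020 via (B,merge)

cost=5020; order=A,C,B; methods=nl_idx,merge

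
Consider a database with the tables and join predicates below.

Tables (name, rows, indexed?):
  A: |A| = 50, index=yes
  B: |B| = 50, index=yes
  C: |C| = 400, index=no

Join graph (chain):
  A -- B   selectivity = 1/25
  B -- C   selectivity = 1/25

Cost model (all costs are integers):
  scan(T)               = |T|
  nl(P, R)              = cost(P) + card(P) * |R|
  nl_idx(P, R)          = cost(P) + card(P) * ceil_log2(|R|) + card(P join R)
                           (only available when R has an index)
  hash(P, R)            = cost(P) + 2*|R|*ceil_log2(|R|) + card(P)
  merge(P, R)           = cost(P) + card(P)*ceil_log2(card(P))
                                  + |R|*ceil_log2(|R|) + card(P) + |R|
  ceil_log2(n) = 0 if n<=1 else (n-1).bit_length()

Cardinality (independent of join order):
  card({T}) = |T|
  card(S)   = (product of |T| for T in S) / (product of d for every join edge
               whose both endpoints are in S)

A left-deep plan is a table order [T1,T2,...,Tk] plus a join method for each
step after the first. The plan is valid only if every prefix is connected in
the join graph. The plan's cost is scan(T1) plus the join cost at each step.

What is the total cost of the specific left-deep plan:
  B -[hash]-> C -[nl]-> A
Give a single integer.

step 1: scan B: cost=50, card=50
step 2: join C via hash
    card(P join C) = 50*400/(25) = 800
    cost = 50 + 2*400*9 + 50 = 7300
step 3: join A via nl
    card(P join A) = 800*50/(25) = 1600
    cost = 7300 + 800*50 = 47300

47300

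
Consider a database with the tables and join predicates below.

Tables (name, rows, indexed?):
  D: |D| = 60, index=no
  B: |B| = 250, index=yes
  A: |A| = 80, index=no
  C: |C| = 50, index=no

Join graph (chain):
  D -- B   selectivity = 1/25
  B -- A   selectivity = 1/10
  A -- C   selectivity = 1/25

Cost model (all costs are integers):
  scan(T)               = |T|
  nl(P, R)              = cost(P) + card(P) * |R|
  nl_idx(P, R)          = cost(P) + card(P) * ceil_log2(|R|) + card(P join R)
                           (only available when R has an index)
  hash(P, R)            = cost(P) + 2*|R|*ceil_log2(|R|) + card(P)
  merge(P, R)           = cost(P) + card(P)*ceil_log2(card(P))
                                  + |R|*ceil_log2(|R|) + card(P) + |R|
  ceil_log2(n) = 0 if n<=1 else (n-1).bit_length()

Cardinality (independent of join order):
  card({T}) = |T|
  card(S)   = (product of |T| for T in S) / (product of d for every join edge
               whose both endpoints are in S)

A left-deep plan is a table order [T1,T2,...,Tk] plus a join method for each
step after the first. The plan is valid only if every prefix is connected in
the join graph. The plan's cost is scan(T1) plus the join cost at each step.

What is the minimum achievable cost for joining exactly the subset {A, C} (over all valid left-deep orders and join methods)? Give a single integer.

Selinger DP over subsets of {A,C}:
  {A}: scan cost=80, card=80
  {C}: scan cost=50, card=50
  {AC}: card=160; try (C,hash)→760, (A,merge)→1040, (C,merge)→1070, (A,hash)→1220, (A,nl)→4050, (C,nl)→4080; best=760 via (C,hash)

760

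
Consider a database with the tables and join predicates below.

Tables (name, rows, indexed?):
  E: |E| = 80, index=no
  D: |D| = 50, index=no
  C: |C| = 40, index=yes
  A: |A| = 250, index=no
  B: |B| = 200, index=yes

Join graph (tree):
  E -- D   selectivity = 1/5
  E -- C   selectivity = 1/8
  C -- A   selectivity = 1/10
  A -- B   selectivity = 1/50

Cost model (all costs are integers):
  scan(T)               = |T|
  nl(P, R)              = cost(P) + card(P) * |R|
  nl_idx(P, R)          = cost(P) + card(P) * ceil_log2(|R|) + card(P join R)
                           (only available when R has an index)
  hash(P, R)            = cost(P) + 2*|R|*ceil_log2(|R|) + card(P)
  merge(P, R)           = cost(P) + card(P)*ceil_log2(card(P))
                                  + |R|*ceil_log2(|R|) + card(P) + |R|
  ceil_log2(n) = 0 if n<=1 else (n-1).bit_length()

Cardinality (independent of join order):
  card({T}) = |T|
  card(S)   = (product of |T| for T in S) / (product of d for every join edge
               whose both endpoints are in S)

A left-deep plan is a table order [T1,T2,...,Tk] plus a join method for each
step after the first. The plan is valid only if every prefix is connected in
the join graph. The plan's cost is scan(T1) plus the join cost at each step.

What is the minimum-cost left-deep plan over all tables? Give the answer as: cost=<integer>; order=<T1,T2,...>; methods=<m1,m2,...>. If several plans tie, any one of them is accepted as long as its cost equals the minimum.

cost=50450; order=A,B,C,E,D; methods=nl_idx,hash,hash,hash

Selinger DP (subsets sized 1..n):
  {E}: scan cost=80, card=80
  {D}: scan cost=50, card=50
  {C}: scan cost=40, card=40
  {A}: scan cost=250, card=250
  {B}: scan cost=200, card=200
  {DE}: card=800; try (D,hash)→760, (E,merge)→1040, (D,merge)→1070, (E,hash)→1220, (E,nl)→4050, (D,nl)→4080; best=760 via (D,hash)
  {CE}: card=400; try (C,hash)→640, (E,merge)→960, (C,nl_idx)→960, (C,merge)→1000, (E,hash)→1200, (E,nl)→3240 …(+1); best=640 via (C,hash)
  {AC}: card=1000; try (C,hash)→980, (A,merge)→2570, (C,nl_idx)→2750, (C,merge)→2780, (A,hash)→4080, (A,nl)→10040 …(+1); best=980 via (C,hash)
  {AB}: card=1000; try (B,nl_idx)→3250, (B,hash)→3700, (A,merge)→4250, (B,merge)→4300, (A,hash)→4400, (A,nl)→50200 …(+1); best=3250 via (B,nl_idx)
  {CDE}: card=4000; try (D,hash)→1640, (C,hash)→2040, (D,merge)→4990, (C,nl_idx)→9560, (C,merge)→9840, (D,nl)→20640 …(+1); best=1640 via (D,hash)
  {ACE}: card=10000; try (E,hash)→3100, (A,hash)→5040, (A,merge)→6890, (E,merge)→12620, (E,nl)→80980, (A,nl)→100640; best=3100 via (E,hash)
  {ABC}: card=4000; try (C,hash)→4730, (B,hash)→5180, (B,nl_idx)→12980, (C,nl_idx)→13250, (B,merge)→13780, (C,merge)→14530 …(+2); best=4730 via (C,hash)
  {ACDE}: card=100000; try (A,hash)→9640, (D,hash)→13700, (A,merge)→55890, (D,merge)→153450, (D,nl)→503100, (A,nl)→1001640; best=9640 via (A,hash)
  {ABCE}: card=40000; try (E,hash)→9850, (B,hash)→16300, (E,merge)→57370, (B,nl_idx)→123100, (B,merge)→154900, (E,nl)→324730 …(+1); best=9850 via (E,hash)
  {ABCDE}: card=400000; try (D,hash)→50450, (B,hash)→112840, (D,merge)→690200, (B,nl_idx)→1209640, (B,merge)→1811440, (D,nl)→2009850 …(+1); best=50450 via (D,hash)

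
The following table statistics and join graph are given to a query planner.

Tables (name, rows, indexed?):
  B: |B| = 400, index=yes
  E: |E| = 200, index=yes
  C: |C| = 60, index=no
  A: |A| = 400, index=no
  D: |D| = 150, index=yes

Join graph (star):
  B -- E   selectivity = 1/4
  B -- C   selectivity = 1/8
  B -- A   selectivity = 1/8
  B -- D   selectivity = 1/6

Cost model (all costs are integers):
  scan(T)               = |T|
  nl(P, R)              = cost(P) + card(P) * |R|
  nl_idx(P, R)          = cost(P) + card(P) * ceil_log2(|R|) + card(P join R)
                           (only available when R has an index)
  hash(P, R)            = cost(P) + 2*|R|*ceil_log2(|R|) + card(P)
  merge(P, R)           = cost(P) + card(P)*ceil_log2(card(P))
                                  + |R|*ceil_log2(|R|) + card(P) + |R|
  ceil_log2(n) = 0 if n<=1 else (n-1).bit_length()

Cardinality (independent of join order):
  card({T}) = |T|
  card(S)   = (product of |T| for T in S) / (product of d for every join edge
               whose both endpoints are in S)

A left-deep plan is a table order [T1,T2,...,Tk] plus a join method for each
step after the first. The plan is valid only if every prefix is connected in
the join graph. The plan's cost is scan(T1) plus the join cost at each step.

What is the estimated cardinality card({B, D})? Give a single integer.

Tables in S: B(400), D(150)
Edges inside S: B-D(d=6)
numerator = 400 * 150 = 60000
denominator = 6 = 6
card(S) = 60000 / 6 = 10000

10000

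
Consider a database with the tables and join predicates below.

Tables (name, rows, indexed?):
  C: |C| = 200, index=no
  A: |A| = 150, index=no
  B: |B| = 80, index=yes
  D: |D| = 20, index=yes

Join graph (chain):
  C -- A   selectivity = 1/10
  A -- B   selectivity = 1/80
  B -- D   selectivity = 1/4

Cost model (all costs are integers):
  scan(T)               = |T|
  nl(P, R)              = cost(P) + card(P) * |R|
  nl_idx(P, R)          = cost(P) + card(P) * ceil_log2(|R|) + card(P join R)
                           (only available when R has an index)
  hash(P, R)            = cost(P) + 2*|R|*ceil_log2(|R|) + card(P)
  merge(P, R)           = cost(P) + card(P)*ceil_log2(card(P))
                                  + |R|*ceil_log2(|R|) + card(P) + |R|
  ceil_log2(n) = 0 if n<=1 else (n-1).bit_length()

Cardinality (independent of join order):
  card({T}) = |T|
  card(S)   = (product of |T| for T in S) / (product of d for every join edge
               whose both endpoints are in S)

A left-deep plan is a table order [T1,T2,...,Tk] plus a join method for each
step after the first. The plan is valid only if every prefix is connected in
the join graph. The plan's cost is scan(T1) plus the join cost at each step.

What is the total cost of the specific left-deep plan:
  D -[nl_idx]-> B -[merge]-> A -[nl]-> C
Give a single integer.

155910

step 1: scan D: cost=20, card=20
step 2: join B via nl_idx
    card(P join B) = 20*80/(4) = 400
    cost = 20 + 20*7 + 400 = 560
step 3: join A via merge
    card(P join A) = 400*150/(80) = 750
    cost = 560 + 400*9 + 150*8 + 400 + 150 = 5910
step 4: join C via nl
    card(P join C) = 750*200/(10) = 15000
    cost = 5910 + 750*200 = 155910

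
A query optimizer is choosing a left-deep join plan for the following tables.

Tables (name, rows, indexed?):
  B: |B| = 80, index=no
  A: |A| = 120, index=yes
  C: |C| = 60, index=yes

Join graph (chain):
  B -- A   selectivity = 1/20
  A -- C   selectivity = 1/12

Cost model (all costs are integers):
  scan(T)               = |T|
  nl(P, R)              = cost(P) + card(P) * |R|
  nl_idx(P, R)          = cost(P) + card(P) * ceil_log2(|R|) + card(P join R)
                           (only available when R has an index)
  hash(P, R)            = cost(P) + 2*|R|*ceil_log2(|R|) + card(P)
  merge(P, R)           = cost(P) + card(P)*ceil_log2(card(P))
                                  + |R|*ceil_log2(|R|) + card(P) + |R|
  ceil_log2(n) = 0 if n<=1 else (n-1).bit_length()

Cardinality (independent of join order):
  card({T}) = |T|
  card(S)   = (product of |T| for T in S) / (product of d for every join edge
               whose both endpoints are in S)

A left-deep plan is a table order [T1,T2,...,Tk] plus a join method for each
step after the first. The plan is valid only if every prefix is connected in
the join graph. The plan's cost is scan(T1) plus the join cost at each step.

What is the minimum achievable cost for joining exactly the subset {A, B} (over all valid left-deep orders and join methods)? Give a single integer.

Selinger DP over subsets of {A,B}:
  {B}: scan cost=80, card=80
  {A}: scan cost=120, card=120
  {AB}: card=480; try (A,nl_idx)→1120, (B,hash)→1360, (A,merge)→1680, (B,merge)→1720, (A,hash)→1840, (A,nl)→9680 …(+1); best=1120 via (A,nl_idx)

1120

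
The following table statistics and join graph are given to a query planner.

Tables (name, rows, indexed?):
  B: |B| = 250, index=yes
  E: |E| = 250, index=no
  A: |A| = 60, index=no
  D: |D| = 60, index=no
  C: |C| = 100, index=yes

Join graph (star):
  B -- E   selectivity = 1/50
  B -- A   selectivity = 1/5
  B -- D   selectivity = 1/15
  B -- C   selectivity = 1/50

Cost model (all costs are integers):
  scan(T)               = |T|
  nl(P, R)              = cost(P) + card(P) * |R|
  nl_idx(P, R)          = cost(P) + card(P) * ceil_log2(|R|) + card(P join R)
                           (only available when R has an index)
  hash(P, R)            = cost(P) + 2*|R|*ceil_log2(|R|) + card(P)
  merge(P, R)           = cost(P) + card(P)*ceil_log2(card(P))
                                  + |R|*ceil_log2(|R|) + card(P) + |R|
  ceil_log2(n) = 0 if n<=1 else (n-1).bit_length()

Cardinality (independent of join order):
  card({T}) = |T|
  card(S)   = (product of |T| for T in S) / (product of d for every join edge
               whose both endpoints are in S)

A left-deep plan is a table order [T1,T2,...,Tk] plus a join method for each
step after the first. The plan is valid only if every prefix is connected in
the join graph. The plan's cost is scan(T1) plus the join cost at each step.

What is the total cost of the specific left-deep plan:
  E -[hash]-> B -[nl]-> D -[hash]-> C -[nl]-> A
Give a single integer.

685900

step 1: scan E: cost=250, card=250
step 2: join B via hash
    card(P join B) = 250*250/(50) = 1250
    cost = 250 + 2*250*8 + 250 = 4500
step 3: join D via nl
    card(P join D) = 1250*60/(15) = 5000
    cost = 4500 + 1250*60 = 79500
step 4: join C via hash
    card(P join C) = 5000*100/(50) = 10000
    cost = 79500 + 2*100*7 + 5000 = 85900
step 5: join A via nl
    card(P join A) = 10000*60/(5) = 120000
    cost = 85900 + 10000*60 = 685900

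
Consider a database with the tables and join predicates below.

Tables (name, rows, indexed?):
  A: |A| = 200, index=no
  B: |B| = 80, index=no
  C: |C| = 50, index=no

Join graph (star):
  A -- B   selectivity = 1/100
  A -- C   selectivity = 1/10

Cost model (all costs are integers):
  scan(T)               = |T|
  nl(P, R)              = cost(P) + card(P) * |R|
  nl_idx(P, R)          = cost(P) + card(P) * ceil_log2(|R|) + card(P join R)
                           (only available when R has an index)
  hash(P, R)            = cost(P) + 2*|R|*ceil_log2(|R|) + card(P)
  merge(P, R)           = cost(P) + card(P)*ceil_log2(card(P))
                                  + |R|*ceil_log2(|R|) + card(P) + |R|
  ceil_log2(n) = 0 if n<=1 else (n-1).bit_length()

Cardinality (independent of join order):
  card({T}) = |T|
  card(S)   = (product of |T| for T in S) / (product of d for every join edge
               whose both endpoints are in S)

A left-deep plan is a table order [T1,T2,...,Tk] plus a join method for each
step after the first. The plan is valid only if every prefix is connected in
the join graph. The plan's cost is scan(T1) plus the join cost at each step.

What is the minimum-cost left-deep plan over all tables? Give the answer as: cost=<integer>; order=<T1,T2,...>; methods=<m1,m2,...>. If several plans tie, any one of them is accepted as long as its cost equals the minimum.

Selinger DP (subsets sized 1..n):
  {A}: scan cost=200, card=200
  {B}: scan cost=80, card=80
  {C}: scan cost=50, card=50
  {AB}: card=160; try (B,hash)→1520, (A,merge)→2520, (B,merge)→2640, (A,hash)→3360, (A,nl)→16080, (B,nl)→16200; best=1520 via (B,hash)
  {AC}: card=1000; try (C,hash)→1000, (A,merge)→2200, (C,merge)→2350, (A,hash)→3300, (A,nl)→10050, (C,nl)→10200; best=1000 via (C,hash)
  {ABC}: card=800; try (C,hash)→2280, (B,hash)→3120, (C,merge)→3310, (C,nl)→9520, (B,merge)→12640, (B,nl)→81000; best=2280 via (C,hash)

cost=2280; order=A,B,C; methods=hash,hash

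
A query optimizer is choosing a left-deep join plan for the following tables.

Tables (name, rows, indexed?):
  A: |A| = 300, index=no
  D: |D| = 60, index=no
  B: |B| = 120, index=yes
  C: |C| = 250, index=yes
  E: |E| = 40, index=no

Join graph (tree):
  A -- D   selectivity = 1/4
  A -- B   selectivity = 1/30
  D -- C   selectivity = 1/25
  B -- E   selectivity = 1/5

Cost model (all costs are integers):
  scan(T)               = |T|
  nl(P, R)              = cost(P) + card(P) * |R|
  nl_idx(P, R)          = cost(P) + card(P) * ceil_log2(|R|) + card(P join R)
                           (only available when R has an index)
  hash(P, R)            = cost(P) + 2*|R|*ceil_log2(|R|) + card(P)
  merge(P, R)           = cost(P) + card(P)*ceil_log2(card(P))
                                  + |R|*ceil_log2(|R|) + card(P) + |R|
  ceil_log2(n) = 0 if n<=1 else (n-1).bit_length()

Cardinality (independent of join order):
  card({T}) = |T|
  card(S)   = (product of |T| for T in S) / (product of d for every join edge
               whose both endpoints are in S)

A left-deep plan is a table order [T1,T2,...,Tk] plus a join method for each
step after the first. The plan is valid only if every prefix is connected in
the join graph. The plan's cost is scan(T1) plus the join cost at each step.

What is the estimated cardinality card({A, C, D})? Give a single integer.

45000

Tables in S: A(300), C(250), D(60)
Edges inside S: A-D(d=4), D-C(d=25)
numerator = 300 * 250 * 60 = 4500000
denominator = 4 * 25 = 100
card(S) = 4500000 / 100 = 45000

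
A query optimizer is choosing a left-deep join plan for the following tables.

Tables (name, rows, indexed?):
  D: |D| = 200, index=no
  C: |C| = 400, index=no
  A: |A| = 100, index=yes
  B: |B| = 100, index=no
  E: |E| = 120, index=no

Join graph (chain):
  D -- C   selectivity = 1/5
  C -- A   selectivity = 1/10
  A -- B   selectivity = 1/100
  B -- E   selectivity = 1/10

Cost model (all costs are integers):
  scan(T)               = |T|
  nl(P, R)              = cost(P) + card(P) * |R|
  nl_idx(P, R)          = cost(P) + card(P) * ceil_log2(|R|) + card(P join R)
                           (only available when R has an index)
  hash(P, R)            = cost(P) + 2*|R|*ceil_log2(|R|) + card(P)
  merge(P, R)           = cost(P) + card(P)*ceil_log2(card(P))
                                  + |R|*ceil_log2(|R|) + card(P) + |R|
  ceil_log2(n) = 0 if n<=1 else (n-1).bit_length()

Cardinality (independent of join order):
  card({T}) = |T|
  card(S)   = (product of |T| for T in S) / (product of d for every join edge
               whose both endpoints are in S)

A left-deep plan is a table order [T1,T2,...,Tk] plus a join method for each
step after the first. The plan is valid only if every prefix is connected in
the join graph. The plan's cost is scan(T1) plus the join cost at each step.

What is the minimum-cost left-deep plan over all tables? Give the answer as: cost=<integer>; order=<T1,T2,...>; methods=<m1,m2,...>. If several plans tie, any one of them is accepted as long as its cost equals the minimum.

Selinger DP (subsets sized 1..n):
  {D}: scan cost=200, card=200
  {C}: scan cost=400, card=400
  {A}: scan cost=100, card=100
  {B}: scan cost=100, card=100
  {E}: scan cost=120, card=120
  {CD}: card=16000; try (D,hash)→4000, (C,merge)→6000, (D,merge)→6200, (C,hash)→7600, (C,nl)→80200, (D,nl)→80400; best=4000 via (D,hash)
  {AC}: card=4000; try (A,hash)→2200, (C,merge)→4900, (A,merge)→5200, (A,nl_idx)→7200, (C,hash)→7400, (C,nl)→40100 …(+1); best=2200 via (A,hash)
  {AB}: card=100; try (A,nl_idx)→900, (B,hash)→1600, (A,hash)→1600, (B,merge)→1700, (A,merge)→1700, (B,nl)→10100 …(+1); best=900 via (A,nl_idx)
  {BE}: card=1200; try (B,hash)→1640, (E,merge)→1860, (E,hash)→1880, (B,merge)→1880, (E,nl)→12100, (B,nl)→12120; best=1640 via (B,hash)
  {ACD}: card=160000; try (D,hash)→9400, (A,hash)→21400, (D,merge)→56000, (A,merge)→244800, (A,nl_idx)→276000, (D,nl)→802200 …(+1); best=9400 via (D,hash)
  {ABC}: card=4000; try (C,merge)→5700, (B,hash)→7600, (C,hash)→8200, (C,nl)→40900, (B,merge)→55000, (B,nl)→402200; best=5700 via (C,merge)
  {ABE}: card=1200; try (E,merge)→2660, (E,hash)→2680, (A,hash)→4240, (A,nl_idx)→11240, (E,nl)→12900, (A,merge)→16840 …(+1); best=2660 via (E,merge)
  {ABCD}: card=160000; try (D,hash)→12900, (D,merge)→59500, (B,hash)→170800, (D,nl)→805700, (B,merge)→3050200, (B,nl)→16009400; best=12900 via (D,hash)
  {ABCE}: card=48000; try (C,hash)→11060, (E,hash)→11380, (C,merge)→21060, (E,merge)→58660, (C,nl)→482660, (E,nl)→485700; best=11060 via (C,hash)
  {ABCDE}: card=1920000; try (D,hash)→62260, (E,hash)→174580, (D,merge)→828860, (E,merge)→3053860, (D,nl)→9611060, (E,nl)→19212900; best=62260 via (D,hash)

cost=62260; order=B,A,E,C,D; methods=nl_idx,merge,hash,hash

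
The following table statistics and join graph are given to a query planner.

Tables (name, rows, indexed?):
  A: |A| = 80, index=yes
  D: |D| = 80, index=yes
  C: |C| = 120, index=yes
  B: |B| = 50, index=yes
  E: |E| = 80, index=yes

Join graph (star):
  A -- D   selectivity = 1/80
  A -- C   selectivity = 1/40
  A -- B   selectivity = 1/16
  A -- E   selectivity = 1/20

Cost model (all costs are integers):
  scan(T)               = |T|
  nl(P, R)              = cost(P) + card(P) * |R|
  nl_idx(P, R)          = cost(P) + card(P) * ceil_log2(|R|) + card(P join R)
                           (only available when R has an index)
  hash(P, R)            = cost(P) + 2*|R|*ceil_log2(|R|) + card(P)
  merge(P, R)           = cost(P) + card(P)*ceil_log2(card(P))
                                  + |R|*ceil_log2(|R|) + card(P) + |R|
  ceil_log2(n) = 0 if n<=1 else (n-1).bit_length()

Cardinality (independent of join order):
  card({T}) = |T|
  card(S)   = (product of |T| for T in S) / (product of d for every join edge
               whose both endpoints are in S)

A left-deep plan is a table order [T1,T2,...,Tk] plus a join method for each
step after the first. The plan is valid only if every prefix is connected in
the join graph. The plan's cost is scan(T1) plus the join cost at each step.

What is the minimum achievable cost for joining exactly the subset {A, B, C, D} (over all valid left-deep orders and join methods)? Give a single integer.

Selinger DP over subsets of {A,B,C,D}:
  {A}: scan cost=80, card=80
  {D}: scan cost=80, card=80
  {C}: scan cost=120, card=120
  {B}: scan cost=50, card=50
  {AD}: card=80; try (D,nl_idx)→720, (A,nl_idx)→720, (D,hash)→1280, (A,hash)→1280, (D,merge)→1360, (A,merge)→1360 …(+2); best=720 via (D,nl_idx)
  {AC}: card=240; try (C,nl_idx)→880, (A,nl_idx)→1200, (A,hash)→1360, (C,merge)→1680, (A,merge)→1720, (C,hash)→1840 …(+2); best=880 via (C,nl_idx)
  {AB}: card=250; try (A,nl_idx)→650, (B,hash)→760, (B,nl_idx)→810, (A,merge)→1040, (B,merge)→1070, (A,hash)→1220 …(+2); best=650 via (A,nl_idx)
  {ACD}: card=240; try (C,nl_idx)→1520, (D,hash)→2240, (C,merge)→2320, (C,hash)→2480, (D,nl_idx)→2800, (D,merge)→3680 …(+2); best=1520 via (C,nl_idx)
  {ABD}: card=250; try (B,hash)→1400, (B,nl_idx)→1450, (B,merge)→1710, (D,hash)→2020, (D,nl_idx)→2650, (D,merge)→3540 …(+2); best=1400 via (B,hash)
  {ABC}: card=750; try (B,hash)→1720, (C,hash)→2580, (B,nl_idx)→3070, (C,nl_idx)→3150, (B,merge)→3390, (C,merge)→3860 …(+2); best=1720 via (B,hash)
  {ABCD}: card=750; try (B,hash)→2360, (C,hash)→3330, (D,hash)→3590, (B,nl_idx)→3710, (C,nl_idx)→3900, (B,merge)→4030 …(+6); best=2360 via (B,hash)

2360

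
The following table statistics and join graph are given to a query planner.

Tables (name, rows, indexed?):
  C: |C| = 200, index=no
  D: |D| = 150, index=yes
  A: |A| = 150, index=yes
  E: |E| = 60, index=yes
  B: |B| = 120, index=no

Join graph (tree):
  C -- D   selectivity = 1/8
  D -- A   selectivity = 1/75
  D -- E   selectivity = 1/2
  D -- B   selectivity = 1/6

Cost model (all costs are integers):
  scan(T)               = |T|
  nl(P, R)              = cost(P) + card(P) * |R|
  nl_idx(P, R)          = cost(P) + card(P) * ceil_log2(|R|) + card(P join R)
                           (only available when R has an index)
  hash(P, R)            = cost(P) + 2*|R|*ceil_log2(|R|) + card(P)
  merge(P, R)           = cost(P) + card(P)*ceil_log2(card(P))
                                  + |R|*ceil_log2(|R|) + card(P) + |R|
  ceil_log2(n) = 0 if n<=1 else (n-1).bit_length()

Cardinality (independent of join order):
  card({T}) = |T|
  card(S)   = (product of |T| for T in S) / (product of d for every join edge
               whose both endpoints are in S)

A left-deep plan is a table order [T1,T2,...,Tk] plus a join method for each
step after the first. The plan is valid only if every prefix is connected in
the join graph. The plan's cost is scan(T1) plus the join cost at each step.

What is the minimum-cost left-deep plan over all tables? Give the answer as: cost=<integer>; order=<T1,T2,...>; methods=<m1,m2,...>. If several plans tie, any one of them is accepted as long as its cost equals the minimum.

Selinger DP (subsets sized 1..n):
  {C}: scan cost=200, card=200
  {D}: scan cost=150, card=150
  {A}: scan cost=150, card=150
  {E}: scan cost=60, card=60
  {B}: scan cost=120, card=120
  {CD}: card=3750; try (D,hash)→2800, (C,merge)→3300, (D,merge)→3350, (C,hash)→3500, (D,nl_idx)→5550, (C,nl)→30150 …(+1); best=2800 via (D,hash)
  {AD}: card=300; try (D,nl_idx)→1650, (A,nl_idx)→1650, (D,hash)→2700, (A,hash)→2700, (D,merge)→2850, (A,merge)→2850 …(+2); best=1650 via (D,nl_idx)
  {DE}: card=4500; try (E,hash)→1020, (D,merge)→1830, (E,merge)→1920, (D,hash)→2520, (D,nl_idx)→5040, (E,nl_idx)→5550 …(+2); best=1020 via (E,hash)
  {BD}: card=3000; try (B,hash)→1980, (D,merge)→2430, (B,merge)→2460, (D,hash)→2640, (D,nl_idx)→4080, (D,nl)→18120 …(+1); best=1980 via (B,hash)
  {ACD}: card=7500; try (C,hash)→5150, (C,merge)→6450, (A,hash)→8950, (A,nl_idx)→40300, (A,merge)→52900, (C,nl)→61650 …(+1); best=5150 via (C,hash)
  {CDE}: card=112500; try (E,hash)→7270, (C,hash)→8720, (E,merge)→51970, (C,merge)→65820, (E,nl_idx)→137800, (E,nl)→227800 …(+1); best=7270 via (E,hash)
  {BCD}: card=75000; try (C,hash)→8180, (B,hash)→8230, (C,merge)→42780, (B,merge)→52510, (B,nl)→452800, (C,nl)→601980; best=8180 via (C,hash)
  {ADE}: card=9000; try (E,hash)→2670, (E,merge)→5070, (A,hash)→7920, (E,nl_idx)→12450, (E,nl)→19650, (A,nl_idx)→46020 …(+2); best=2670 via (E,hash)
  {ABD}: card=6000; try (B,hash)→3630, (B,merge)→5610, (A,hash)→7380, (A,nl_idx)→31980, (B,nl)→37650, (A,merge)→42330 …(+1); best=3630 via (B,hash)
  {BDE}: card=90000; try (E,hash)→5700, (B,hash)→7200, (E,merge)→41400, (B,merge)→64980, (E,nl_idx)→109980, (E,nl)→181980 …(+1); best=5700 via (E,hash)
  {ACDE}: card=225000; try (E,hash)→13370, (C,hash)→14870, (E,merge)→110570, (A,hash)→122170, (C,merge)→139470, (E,nl_idx)→275150 …(+5); best=13370 via (E,hash)
  {ABCD}: card=150000; try (C,hash)→12830, (B,hash)→14330, (A,hash)→85580, (C,merge)→89430, (B,merge)→111110, (A,nl_idx)→758180 …(+4); best=12830 via (C,hash)
  {BCDE}: card=2250000; try (E,hash)→83900, (C,hash)→98900, (B,hash)→121450, (E,merge)→1358600, (C,merge)→1627500, (B,merge)→2033230 …(+4); best=83900 via (E,hash)
  {ABDE}: card=180000; try (E,hash)→10350, (B,hash)→13350, (E,merge)→88050, (A,hash)→98100, (B,merge)→138630, (E,nl_idx)→219630 …(+5); best=10350 via (E,hash)
  {ABCDE}: card=4500000; try (E,hash)→163550, (C,hash)→193550, (B,hash)→240050, (A,hash)→2336300, (E,merge)→2863250, (C,merge)→3432150 …(+8); best=163550 via (E,hash)

cost=163550; order=A,D,B,C,E; methods=nl_idx,hash,hash,hash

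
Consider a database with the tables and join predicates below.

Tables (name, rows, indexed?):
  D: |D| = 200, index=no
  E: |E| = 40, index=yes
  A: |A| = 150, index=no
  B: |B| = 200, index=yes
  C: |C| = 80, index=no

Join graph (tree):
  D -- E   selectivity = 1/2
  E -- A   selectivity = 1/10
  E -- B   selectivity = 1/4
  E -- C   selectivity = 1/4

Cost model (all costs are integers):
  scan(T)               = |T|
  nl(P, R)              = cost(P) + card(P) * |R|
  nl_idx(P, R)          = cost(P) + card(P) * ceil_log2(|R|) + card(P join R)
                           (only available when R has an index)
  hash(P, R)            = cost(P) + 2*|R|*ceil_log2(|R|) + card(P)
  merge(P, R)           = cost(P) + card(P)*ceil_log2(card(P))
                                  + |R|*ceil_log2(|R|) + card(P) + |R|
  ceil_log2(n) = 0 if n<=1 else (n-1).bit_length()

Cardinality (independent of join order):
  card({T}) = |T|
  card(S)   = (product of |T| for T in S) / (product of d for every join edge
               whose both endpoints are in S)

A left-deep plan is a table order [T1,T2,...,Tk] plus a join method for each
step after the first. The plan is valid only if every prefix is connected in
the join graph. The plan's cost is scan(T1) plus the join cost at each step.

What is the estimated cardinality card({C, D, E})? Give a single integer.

Tables in S: C(80), D(200), E(40)
Edges inside S: D-E(d=2), E-C(d=4)
numerator = 80 * 200 * 40 = 640000
denominator = 2 * 4 = 8
card(S) = 640000 / 8 = 80000

80000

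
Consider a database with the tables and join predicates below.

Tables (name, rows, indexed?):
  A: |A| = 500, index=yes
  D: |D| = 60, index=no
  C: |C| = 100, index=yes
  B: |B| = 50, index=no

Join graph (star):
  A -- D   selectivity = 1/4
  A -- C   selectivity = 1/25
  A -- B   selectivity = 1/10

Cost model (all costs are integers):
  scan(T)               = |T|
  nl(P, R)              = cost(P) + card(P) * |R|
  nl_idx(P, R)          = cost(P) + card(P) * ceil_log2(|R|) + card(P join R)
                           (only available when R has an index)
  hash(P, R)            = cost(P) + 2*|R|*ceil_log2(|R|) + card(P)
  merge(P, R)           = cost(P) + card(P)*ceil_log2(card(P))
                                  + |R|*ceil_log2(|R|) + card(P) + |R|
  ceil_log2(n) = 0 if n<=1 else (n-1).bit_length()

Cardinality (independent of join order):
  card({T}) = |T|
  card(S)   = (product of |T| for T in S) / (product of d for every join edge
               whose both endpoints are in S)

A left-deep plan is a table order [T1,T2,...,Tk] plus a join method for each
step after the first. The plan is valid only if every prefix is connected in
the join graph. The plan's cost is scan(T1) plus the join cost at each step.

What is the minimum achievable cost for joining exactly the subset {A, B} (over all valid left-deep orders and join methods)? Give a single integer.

Selinger DP over subsets of {A,B}:
  {A}: scan cost=500, card=500
  {B}: scan cost=50, card=50
  {AB}: card=2500; try (B,hash)→1600, (A,nl_idx)→3000, (A,merge)→5400, (B,merge)→5850, (A,hash)→9100, (A,nl)→25050 …(+1); best=1600 via (B,hash)

1600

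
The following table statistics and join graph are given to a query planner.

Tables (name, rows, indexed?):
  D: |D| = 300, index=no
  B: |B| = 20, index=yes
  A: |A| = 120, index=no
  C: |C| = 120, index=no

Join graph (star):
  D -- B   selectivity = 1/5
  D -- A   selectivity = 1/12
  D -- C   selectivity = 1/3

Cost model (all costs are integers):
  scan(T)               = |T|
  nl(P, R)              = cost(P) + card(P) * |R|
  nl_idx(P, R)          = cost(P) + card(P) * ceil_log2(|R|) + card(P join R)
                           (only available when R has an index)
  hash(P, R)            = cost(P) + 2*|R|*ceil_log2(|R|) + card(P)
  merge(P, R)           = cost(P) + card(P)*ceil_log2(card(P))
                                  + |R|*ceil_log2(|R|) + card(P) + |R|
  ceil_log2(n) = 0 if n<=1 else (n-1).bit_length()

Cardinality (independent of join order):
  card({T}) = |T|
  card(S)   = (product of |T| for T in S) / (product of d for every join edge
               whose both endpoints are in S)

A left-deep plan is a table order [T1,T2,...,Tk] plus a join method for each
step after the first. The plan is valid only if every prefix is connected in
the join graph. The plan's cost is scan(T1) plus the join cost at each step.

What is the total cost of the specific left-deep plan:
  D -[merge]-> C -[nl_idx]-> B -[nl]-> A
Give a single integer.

step 1: scan D: cost=300, card=300
step 2: join C via merge
    card(P join C) = 300*120/(3) = 12000
    cost = 300 + 300*9 + 120*7 + 300 + 120 = 4260
step 3: join B via nl_idx
    card(P join B) = 12000*20/(5) = 48000
    cost = 4260 + 12000*5 + 48000 = 112260
step 4: join A via nl
    card(P join A) = 48000*120/(12) = 480000
    cost = 112260 + 48000*120 = 5872260

5872260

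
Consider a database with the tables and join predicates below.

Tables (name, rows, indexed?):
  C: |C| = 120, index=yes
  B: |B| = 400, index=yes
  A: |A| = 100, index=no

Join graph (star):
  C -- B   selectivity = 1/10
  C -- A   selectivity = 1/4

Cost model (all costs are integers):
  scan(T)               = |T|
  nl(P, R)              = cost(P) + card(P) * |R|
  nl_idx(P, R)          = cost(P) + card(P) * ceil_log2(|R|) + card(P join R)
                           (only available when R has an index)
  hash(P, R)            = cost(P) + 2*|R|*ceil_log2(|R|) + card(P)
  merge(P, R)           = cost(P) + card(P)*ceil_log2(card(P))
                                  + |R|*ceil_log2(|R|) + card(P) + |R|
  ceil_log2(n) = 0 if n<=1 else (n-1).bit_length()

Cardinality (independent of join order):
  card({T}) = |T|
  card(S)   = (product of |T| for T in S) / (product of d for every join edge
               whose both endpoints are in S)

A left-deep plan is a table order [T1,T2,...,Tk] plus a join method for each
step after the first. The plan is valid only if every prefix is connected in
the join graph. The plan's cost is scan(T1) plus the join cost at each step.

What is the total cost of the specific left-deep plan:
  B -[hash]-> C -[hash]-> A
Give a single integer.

step 1: scan B: cost=400, card=400
step 2: join C via hash
    card(P join C) = 400*120/(10) = 4800
    cost = 400 + 2*120*7 + 400 = 2480
step 3: join A via hash
    card(P join A) = 4800*100/(4) = 120000
    cost = 2480 + 2*100*7 + 4800 = 8680

8680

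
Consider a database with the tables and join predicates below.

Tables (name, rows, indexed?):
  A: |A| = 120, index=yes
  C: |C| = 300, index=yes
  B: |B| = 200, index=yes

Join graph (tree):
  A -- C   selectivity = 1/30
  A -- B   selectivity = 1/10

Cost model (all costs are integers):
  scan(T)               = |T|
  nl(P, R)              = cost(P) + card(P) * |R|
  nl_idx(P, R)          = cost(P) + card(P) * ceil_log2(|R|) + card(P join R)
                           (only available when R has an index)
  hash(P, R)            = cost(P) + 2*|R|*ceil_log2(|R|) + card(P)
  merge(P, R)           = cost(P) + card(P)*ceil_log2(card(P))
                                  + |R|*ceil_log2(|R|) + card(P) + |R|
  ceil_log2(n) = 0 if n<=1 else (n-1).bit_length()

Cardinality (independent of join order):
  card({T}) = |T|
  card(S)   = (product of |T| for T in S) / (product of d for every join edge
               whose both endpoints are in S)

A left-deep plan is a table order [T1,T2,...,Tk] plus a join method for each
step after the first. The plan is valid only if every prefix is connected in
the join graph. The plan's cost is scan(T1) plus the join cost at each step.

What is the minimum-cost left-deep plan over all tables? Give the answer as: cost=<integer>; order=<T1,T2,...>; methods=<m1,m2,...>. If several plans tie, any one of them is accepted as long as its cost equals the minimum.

Selinger DP (subsets sized 1..n):
  {A}: scan cost=120, card=120
  {C}: scan cost=300, card=300
  {B}: scan cost=200, card=200
  {AC}: card=1200; try (A,hash)→2280, (C,nl_idx)→2400, (A,nl_idx)→3600, (C,merge)→4080, (A,merge)→4260, (C,hash)→5640 …(+2); best=2280 via (A,hash)
  {AB}: card=2400; try (A,hash)→2080, (B,merge)→2880, (A,merge)→2960, (B,hash)→3440, (B,nl_idx)→3480, (A,nl_idx)→4000 …(+2); best=2080 via (A,hash)
  {ABC}: card=24000; try (B,hash)→6680, (C,hash)→9880, (B,merge)→18480, (B,nl_idx)→35880, (C,merge)→36280, (C,nl_idx)→47680 …(+2); best=6680 via (B,hash)

cost=6680; order=C,A,B; methods=hash,hash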